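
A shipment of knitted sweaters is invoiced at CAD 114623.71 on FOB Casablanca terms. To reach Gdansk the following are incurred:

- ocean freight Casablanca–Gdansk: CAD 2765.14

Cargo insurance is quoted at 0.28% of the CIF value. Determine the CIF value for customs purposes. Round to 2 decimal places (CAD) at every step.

Let C be the CIF value. C = FOB price + freight + 0.28% × C
C − 0.28% × C = 114623.71 + 2765.14
0.9972 × C = 117388.85
C = 117388.85 / 0.9972 = 117718.46
Insurance premium = 0.28% × 117718.46 = 329.61

CIF value: CAD 117718.46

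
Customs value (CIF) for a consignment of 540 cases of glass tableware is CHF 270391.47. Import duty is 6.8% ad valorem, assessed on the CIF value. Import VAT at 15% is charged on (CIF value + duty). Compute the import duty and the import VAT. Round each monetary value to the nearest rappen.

Import duty = 270391.47 × 6.8% = 18386.62
VAT base = CIF + duty = 270391.47 + 18386.62 = 288778.09
Import VAT = 288778.09 × 15% = 43316.71

Import duty: CHF 18386.62; import VAT: CHF 43316.71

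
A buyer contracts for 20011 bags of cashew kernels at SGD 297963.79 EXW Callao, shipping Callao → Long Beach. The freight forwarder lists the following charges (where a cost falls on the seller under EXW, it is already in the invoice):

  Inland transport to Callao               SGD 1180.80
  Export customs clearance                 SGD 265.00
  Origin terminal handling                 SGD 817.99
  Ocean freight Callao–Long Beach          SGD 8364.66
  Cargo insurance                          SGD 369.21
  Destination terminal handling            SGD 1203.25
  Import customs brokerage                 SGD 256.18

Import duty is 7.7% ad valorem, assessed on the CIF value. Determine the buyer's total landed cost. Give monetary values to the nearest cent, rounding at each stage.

EXW: the seller makes goods available at their premises; the buyer bears all onward costs.
CIF value = EXW price + inland to port + export clearance + origin terminal + freight + insurance = 297963.79 + 1180.80 + 265.00 + 817.99 + 8364.66 + 369.21 = 308961.45
Import duty = 308961.45 × 7.7% = 23790.03
Buyer bears: inland to port 1180.80 + export clearance 265.00 + origin terminal 817.99 + freight 8364.66 + insurance 369.21 + destination terminal 1203.25 + brokerage 256.18 + duty 23790.03 = 36247.12
Landed cost = invoice 297963.79 + 36247.12 = 334210.91

Total landed cost: SGD 334210.91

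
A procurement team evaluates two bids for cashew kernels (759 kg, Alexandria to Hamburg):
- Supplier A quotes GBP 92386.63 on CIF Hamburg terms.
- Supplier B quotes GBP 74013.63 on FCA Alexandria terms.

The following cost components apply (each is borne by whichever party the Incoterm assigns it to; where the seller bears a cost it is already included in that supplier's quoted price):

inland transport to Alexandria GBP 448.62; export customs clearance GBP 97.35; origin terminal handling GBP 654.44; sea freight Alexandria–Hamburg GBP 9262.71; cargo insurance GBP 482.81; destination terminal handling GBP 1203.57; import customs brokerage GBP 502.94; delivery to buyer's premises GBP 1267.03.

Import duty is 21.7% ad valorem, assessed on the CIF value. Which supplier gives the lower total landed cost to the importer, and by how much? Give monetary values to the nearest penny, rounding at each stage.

Supplier A (CIF):
The CIF price already equals the CIF value: 92386.63
Import duty = 92386.63 × 21.7% = 20047.90
Buyer bears (A): 1203.57 + 502.94 + 1267.03 = 2973.54
Landed cost (A) = invoice 92386.63 + 2973.54 + duty 20047.90 = 115408.07
Supplier B (FCA):
CIF value = FCA price + origin terminal + freight + insurance = 74013.63 + 654.44 + 9262.71 + 482.81 = 84413.59
Import duty = 84413.59 × 21.7% = 18317.75
Buyer bears (B): 654.44 + 9262.71 + 482.81 + 1203.57 + 502.94 + 1267.03 = 13373.50
Landed cost (B) = invoice 74013.63 + 13373.50 + duty 18317.75 = 105704.88
Difference = |115408.07 − 105704.88| = 9703.19

Supplier B is cheaper by GBP 9703.19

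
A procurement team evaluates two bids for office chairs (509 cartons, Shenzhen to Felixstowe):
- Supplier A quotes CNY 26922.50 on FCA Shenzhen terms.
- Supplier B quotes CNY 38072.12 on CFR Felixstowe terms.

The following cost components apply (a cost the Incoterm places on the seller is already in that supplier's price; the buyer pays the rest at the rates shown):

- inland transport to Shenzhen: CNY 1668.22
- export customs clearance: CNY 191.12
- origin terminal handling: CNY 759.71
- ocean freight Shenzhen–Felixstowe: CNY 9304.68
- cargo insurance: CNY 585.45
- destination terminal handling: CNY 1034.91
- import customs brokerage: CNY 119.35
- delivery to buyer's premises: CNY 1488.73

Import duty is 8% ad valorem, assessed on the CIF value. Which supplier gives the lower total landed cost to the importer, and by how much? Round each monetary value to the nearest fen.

Supplier A (FCA):
CIF value = FCA price + origin terminal + freight + insurance = 26922.50 + 759.71 + 9304.68 + 585.45 = 37572.34
Import duty = 37572.34 × 8% = 3005.79
Buyer bears (A): 759.71 + 9304.68 + 585.45 + 1034.91 + 119.35 + 1488.73 = 13292.83
Landed cost (A) = invoice 26922.50 + 13292.83 + duty 3005.79 = 43221.12
Supplier B (CFR):
CIF value = CFR price + insurance = 38072.12 + 585.45 = 38657.57
Import duty = 38657.57 × 8% = 3092.61
Buyer bears (B): 585.45 + 1034.91 + 119.35 + 1488.73 = 3228.44
Landed cost (B) = invoice 38072.12 + 3228.44 + duty 3092.61 = 44393.17
Difference = |43221.12 − 44393.17| = 1172.05

Supplier A is cheaper by CNY 1172.05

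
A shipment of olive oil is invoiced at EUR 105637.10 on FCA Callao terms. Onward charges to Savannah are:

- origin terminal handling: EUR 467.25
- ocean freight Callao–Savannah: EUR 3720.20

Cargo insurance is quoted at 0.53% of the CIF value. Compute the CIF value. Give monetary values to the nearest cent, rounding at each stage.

CIF value: EUR 110409.72

Let C be the CIF value. C = FCA price + pre-shipment costs + freight + 0.53% × C
C − 0.53% × C = 105637.10 + 467.25 + 3720.20
0.9947 × C = 109824.55
C = 109824.55 / 0.9947 = 110409.72
Insurance premium = 0.53% × 110409.72 = 585.17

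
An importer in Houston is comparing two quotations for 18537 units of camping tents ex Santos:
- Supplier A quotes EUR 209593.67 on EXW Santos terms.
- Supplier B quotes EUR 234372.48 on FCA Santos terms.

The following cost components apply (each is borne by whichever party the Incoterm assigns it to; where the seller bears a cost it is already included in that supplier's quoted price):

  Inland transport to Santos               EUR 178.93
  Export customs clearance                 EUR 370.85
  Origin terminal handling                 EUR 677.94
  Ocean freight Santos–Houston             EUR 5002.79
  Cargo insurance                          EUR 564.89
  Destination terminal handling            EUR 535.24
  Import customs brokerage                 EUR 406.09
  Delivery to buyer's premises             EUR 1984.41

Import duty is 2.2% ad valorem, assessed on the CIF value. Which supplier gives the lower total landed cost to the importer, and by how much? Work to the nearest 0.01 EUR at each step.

Supplier A (EXW):
CIF value = EXW price + inland to port + export clearance + origin terminal + freight + insurance = 209593.67 + 178.93 + 370.85 + 677.94 + 5002.79 + 564.89 = 216389.07
Import duty = 216389.07 × 2.2% = 4760.56
Buyer bears (A): 178.93 + 370.85 + 677.94 + 5002.79 + 564.89 + 535.24 + 406.09 + 1984.41 = 9721.14
Landed cost (A) = invoice 209593.67 + 9721.14 + duty 4760.56 = 224075.37
Supplier B (FCA):
CIF value = FCA price + origin terminal + freight + insurance = 234372.48 + 677.94 + 5002.79 + 564.89 = 240618.10
Import duty = 240618.10 × 2.2% = 5293.60
Buyer bears (B): 677.94 + 5002.79 + 564.89 + 535.24 + 406.09 + 1984.41 = 9171.36
Landed cost (B) = invoice 234372.48 + 9171.36 + duty 5293.60 = 248837.44
Difference = |224075.37 − 248837.44| = 24762.07

Supplier A is cheaper by EUR 24762.07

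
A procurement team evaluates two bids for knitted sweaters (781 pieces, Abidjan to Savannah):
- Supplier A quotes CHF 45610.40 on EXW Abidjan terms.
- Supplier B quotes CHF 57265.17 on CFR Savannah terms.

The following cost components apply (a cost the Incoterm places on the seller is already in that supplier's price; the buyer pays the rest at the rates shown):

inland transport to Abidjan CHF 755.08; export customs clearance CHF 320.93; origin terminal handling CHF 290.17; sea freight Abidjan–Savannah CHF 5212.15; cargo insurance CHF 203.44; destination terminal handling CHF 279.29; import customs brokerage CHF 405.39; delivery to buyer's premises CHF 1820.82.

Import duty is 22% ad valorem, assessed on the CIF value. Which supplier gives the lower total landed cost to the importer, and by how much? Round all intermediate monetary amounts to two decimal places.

Supplier A (EXW):
CIF value = EXW price + inland to port + export clearance + origin terminal + freight + insurance = 45610.40 + 755.08 + 320.93 + 290.17 + 5212.15 + 203.44 = 52392.17
Import duty = 52392.17 × 22% = 11526.28
Buyer bears (A): 755.08 + 320.93 + 290.17 + 5212.15 + 203.44 + 279.29 + 405.39 + 1820.82 = 9287.27
Landed cost (A) = invoice 45610.40 + 9287.27 + duty 11526.28 = 66423.95
Supplier B (CFR):
CIF value = CFR price + insurance = 57265.17 + 203.44 = 57468.61
Import duty = 57468.61 × 22% = 12643.09
Buyer bears (B): 203.44 + 279.29 + 405.39 + 1820.82 = 2708.94
Landed cost (B) = invoice 57265.17 + 2708.94 + duty 12643.09 = 72617.20
Difference = |66423.95 − 72617.20| = 6193.25

Supplier A is cheaper by CHF 6193.25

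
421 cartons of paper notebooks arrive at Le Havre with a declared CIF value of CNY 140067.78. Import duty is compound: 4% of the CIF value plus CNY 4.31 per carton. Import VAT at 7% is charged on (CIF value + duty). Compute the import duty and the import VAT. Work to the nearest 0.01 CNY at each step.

Import duty: CNY 7417.22; import VAT: CNY 10323.95

Ad valorem component: 140067.78 × 4% = 5602.71
Specific component: 421 × 4.31 = 1814.51
Import duty = 5602.71 + 1814.51 = 7417.22
VAT base = CIF + duty = 140067.78 + 7417.22 = 147485.00
Import VAT = 147485.00 × 7% = 10323.95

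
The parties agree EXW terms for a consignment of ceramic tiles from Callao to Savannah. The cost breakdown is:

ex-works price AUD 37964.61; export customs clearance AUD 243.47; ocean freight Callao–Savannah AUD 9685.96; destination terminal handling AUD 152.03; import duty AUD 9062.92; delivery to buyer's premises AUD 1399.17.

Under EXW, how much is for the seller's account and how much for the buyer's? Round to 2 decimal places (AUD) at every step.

Seller: AUD 37964.61; buyer: AUD 20543.55

EXW: the seller makes goods available at their premises; the buyer bears all onward costs.
Seller's account: goods 37964.61 = 37964.61
Buyer's account: export clearance 243.47 + freight 9685.96 + destination terminal 152.03 + duty 9062.92 + delivery 1399.17 = 20543.55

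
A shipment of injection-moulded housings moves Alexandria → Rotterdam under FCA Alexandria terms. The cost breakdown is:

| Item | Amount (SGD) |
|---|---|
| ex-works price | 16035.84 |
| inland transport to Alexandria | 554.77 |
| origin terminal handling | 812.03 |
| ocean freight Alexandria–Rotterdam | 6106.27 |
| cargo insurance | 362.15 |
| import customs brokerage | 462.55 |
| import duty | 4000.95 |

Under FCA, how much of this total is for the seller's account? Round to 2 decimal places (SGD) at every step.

FCA: the seller delivers export-cleared goods to the carrier; the buyer bears costs from that point.
Seller's account: goods 16035.84 + inland to port 554.77 = 16590.61
Buyer's account: origin terminal 812.03 + freight 6106.27 + insurance 362.15 + brokerage 462.55 + duty 4000.95 = 11743.95

Seller's account: SGD 16590.61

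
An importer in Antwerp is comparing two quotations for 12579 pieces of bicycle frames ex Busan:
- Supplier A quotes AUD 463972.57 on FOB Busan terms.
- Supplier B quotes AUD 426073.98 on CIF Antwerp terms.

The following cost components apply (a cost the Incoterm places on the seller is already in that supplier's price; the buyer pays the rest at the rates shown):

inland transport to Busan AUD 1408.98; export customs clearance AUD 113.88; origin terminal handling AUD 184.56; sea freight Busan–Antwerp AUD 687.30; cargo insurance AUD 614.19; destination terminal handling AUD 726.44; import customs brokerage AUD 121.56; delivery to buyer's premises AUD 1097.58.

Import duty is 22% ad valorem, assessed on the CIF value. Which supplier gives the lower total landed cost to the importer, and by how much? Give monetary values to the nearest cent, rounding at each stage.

Supplier A (FOB):
CIF value = FOB price + freight + insurance = 463972.57 + 687.30 + 614.19 = 465274.06
Import duty = 465274.06 × 22% = 102360.29
Buyer bears (A): 687.30 + 614.19 + 726.44 + 121.56 + 1097.58 = 3247.07
Landed cost (A) = invoice 463972.57 + 3247.07 + duty 102360.29 = 569579.93
Supplier B (CIF):
The CIF price already equals the CIF value: 426073.98
Import duty = 426073.98 × 22% = 93736.28
Buyer bears (B): 726.44 + 121.56 + 1097.58 = 1945.58
Landed cost (B) = invoice 426073.98 + 1945.58 + duty 93736.28 = 521755.84
Difference = |569579.93 − 521755.84| = 47824.09

Supplier B is cheaper by AUD 47824.09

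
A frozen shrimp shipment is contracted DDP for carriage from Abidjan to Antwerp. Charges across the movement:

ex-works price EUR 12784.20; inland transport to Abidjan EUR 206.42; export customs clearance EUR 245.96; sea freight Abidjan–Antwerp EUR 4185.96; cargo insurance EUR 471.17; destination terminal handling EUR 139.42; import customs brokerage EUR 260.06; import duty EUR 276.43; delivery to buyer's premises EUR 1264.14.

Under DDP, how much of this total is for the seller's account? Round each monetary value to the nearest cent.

Seller's account: EUR 19833.76

DDP: the seller bears all costs including import duty.
Seller's account: goods 12784.20 + inland to port 206.42 + export clearance 245.96 + freight 4185.96 + insurance 471.17 + destination terminal 139.42 + brokerage 260.06 + duty 276.43 + delivery 1264.14 = 19833.76
Buyer's account: 0.00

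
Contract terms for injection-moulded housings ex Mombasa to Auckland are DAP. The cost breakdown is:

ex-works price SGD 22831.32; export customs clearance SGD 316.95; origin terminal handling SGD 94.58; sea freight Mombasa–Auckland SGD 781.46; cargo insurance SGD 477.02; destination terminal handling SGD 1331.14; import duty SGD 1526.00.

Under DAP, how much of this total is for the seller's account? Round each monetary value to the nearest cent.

DAP: the seller bears all costs to the named destination except import duty and clearance.
Seller's account: goods 22831.32 + export clearance 316.95 + origin terminal 94.58 + freight 781.46 + insurance 477.02 + destination terminal 1331.14 = 25832.47
Buyer's account: duty 1526.00 = 1526.00

Seller's account: SGD 25832.47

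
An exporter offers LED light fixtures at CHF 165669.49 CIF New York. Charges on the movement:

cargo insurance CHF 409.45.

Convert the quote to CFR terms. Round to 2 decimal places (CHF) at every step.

From CIF to CFR, the seller no longer bears: insurance.
CFR price = 165669.49 − 409.45 = 165260.04

CFR price: CHF 165260.04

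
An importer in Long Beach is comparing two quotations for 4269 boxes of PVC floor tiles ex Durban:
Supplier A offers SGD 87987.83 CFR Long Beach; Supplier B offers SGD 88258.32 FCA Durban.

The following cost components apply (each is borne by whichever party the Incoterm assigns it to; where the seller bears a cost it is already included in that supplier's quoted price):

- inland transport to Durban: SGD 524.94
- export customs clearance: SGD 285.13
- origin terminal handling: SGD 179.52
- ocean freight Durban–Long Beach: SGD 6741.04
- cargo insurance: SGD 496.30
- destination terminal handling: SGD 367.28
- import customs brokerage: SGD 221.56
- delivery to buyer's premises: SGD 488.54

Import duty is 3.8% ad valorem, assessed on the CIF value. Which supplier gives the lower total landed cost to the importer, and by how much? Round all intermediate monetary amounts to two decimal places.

Supplier A is cheaper by SGD 7464.31

Supplier A (CFR):
CIF value = CFR price + insurance = 87987.83 + 496.30 = 88484.13
Import duty = 88484.13 × 3.8% = 3362.40
Buyer bears (A): 496.30 + 367.28 + 221.56 + 488.54 = 1573.68
Landed cost (A) = invoice 87987.83 + 1573.68 + duty 3362.40 = 92923.91
Supplier B (FCA):
CIF value = FCA price + origin terminal + freight + insurance = 88258.32 + 179.52 + 6741.04 + 496.30 = 95675.18
Import duty = 95675.18 × 3.8% = 3635.66
Buyer bears (B): 179.52 + 6741.04 + 496.30 + 367.28 + 221.56 + 488.54 = 8494.24
Landed cost (B) = invoice 88258.32 + 8494.24 + duty 3635.66 = 100388.22
Difference = |92923.91 − 100388.22| = 7464.31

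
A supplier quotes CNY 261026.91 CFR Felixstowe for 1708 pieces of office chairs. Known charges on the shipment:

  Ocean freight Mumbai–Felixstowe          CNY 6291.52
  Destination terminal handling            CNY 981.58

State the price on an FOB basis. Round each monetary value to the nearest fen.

Not relevant to the conversion: destination terminal — on the buyer under both terms; not part of either seller's price.
From CFR to FOB, the seller no longer bears: freight.
FOB price = 261026.91 − 6291.52 = 254735.39

FOB price: CNY 254735.39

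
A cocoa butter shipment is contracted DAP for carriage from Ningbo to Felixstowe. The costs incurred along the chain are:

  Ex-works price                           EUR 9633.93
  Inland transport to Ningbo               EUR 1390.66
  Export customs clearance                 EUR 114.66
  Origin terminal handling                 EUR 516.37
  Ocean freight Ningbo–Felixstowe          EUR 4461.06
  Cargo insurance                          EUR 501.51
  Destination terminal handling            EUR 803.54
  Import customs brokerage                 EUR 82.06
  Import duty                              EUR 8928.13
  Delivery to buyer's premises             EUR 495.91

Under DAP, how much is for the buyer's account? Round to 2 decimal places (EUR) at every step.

Buyer's account: EUR 9010.19

DAP: the seller bears all costs to the named destination except import duty and clearance.
Seller's account: goods 9633.93 + inland to port 1390.66 + export clearance 114.66 + origin terminal 516.37 + freight 4461.06 + insurance 501.51 + destination terminal 803.54 + delivery 495.91 = 17917.64
Buyer's account: brokerage 82.06 + duty 8928.13 = 9010.19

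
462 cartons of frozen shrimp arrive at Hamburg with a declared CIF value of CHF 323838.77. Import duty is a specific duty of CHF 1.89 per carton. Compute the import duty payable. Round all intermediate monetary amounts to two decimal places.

Import duty: CHF 873.18

Import duty = 462 × 1.89 = 873.18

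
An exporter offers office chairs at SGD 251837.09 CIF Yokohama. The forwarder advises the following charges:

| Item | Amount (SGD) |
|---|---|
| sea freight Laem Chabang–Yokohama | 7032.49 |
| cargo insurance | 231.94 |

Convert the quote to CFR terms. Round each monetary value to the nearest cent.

Not relevant to the conversion: freight — on the seller under both CIF and CFR; already in the CIF price and stays in the CFR price.
From CIF to CFR, the seller no longer bears: insurance.
CFR price = 251837.09 − 231.94 = 251605.15

CFR price: SGD 251605.15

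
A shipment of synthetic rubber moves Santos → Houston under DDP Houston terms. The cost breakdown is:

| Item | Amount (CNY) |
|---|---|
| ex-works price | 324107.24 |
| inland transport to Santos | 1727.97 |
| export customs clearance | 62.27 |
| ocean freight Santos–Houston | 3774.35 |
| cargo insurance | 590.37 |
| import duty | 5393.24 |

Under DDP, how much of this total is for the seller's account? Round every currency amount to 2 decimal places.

DDP: the seller bears all costs including import duty.
Seller's account: goods 324107.24 + inland to port 1727.97 + export clearance 62.27 + freight 3774.35 + insurance 590.37 + duty 5393.24 = 335655.44
Buyer's account: 0.00

Seller's account: CNY 335655.44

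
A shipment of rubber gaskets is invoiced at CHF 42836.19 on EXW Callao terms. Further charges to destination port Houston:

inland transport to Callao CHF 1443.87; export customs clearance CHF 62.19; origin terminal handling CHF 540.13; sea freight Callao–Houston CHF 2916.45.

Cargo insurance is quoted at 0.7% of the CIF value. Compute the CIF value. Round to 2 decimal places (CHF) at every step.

Let C be the CIF value. C = EXW price + pre-shipment costs + freight + 0.7% × C
C − 0.7% × C = 42836.19 + 1443.87 + 62.19 + 540.13 + 2916.45
0.993 × C = 47798.83
C = 47798.83 / 0.993 = 48135.78
Insurance premium = 0.7% × 48135.78 = 336.95

CIF value: CHF 48135.78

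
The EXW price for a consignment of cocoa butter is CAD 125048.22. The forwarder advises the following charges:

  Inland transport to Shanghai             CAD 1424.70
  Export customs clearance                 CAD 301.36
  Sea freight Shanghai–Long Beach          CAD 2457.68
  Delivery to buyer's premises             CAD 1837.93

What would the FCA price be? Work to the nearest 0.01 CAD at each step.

FCA price: CAD 126774.28

Not relevant to the conversion: delivery, freight — on the buyer under both terms; not part of either seller's price.
From EXW to FCA, the seller additionally bears: inland to port, export clearance.
FCA price = 125048.22 + 1424.70 + 301.36 = 126774.28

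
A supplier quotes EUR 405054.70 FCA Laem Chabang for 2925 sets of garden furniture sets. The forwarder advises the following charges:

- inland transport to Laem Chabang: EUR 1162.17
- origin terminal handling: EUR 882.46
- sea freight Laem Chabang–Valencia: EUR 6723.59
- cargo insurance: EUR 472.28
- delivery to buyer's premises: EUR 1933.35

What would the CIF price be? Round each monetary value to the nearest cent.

Not relevant to the conversion: inland to port — on the seller under both FCA and CIF; already in the FCA price and stays in the CIF price. delivery — on the buyer under both terms; not part of either seller's price.
From FCA to CIF, the seller additionally bears: origin terminal, freight, insurance.
CIF price = 405054.70 + 882.46 + 6723.59 + 472.28 = 413133.03

CIF price: EUR 413133.03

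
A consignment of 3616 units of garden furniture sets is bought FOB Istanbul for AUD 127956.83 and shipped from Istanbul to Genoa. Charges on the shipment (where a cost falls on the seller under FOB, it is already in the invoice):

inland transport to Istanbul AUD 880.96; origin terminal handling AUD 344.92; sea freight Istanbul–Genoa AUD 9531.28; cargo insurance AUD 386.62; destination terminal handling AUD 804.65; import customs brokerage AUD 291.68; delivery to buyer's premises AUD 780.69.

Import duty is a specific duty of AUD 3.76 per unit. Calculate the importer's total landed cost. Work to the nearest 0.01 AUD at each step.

Total landed cost: AUD 153347.91

FOB: the seller bears costs until goods are on board at the origin port; the buyer bears freight, insurance and all costs thereafter.
Already in the invoice (seller's account under FOB): inland to port, origin terminal — exclude.
CIF value = FOB price + freight + insurance = 127956.83 + 9531.28 + 386.62 = 137874.73
Import duty = 3616 × 3.76 = 13596.16
Buyer bears: freight 9531.28 + insurance 386.62 + destination terminal 804.65 + brokerage 291.68 + delivery 780.69 + duty 13596.16 = 25391.08
Landed cost = invoice 127956.83 + 25391.08 = 153347.91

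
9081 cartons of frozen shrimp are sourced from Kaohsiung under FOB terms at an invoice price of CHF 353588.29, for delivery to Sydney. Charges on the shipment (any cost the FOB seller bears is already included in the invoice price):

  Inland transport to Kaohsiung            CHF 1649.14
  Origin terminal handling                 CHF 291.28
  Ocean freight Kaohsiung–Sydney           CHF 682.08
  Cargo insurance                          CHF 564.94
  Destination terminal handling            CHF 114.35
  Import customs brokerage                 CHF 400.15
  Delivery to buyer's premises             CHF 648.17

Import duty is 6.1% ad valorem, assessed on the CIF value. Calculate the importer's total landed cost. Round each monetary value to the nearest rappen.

Total landed cost: CHF 377642.93

FOB: the seller bears costs until goods are on board at the origin port; the buyer bears freight, insurance and all costs thereafter.
Already in the invoice (seller's account under FOB): inland to port, origin terminal — exclude.
CIF value = FOB price + freight + insurance = 353588.29 + 682.08 + 564.94 = 354835.31
Import duty = 354835.31 × 6.1% = 21644.95
Buyer bears: freight 682.08 + insurance 564.94 + destination terminal 114.35 + brokerage 400.15 + delivery 648.17 + duty 21644.95 = 24054.64
Landed cost = invoice 353588.29 + 24054.64 = 377642.93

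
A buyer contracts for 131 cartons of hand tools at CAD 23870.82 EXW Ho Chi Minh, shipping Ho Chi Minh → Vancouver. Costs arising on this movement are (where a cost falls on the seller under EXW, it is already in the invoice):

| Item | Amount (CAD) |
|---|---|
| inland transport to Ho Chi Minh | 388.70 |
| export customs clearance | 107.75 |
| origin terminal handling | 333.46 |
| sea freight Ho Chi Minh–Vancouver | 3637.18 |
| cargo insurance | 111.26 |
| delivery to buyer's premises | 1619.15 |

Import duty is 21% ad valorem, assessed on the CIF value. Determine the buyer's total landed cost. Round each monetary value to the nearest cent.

Total landed cost: CAD 36042.65

EXW: the seller makes goods available at their premises; the buyer bears all onward costs.
CIF value = EXW price + inland to port + export clearance + origin terminal + freight + insurance = 23870.82 + 388.70 + 107.75 + 333.46 + 3637.18 + 111.26 = 28449.17
Import duty = 28449.17 × 21% = 5974.33
Buyer bears: inland to port 388.70 + export clearance 107.75 + origin terminal 333.46 + freight 3637.18 + insurance 111.26 + delivery 1619.15 + duty 5974.33 = 12171.83
Landed cost = invoice 23870.82 + 12171.83 = 36042.65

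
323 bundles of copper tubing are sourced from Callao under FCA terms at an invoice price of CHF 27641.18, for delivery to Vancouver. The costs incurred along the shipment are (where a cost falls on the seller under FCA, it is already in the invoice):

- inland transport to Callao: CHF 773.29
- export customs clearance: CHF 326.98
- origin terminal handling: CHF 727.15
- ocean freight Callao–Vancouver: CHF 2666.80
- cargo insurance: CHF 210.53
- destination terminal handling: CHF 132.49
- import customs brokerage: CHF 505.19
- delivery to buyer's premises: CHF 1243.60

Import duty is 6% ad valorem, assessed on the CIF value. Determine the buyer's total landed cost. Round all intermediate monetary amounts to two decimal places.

FCA: the seller delivers export-cleared goods to the carrier; the buyer bears costs from that point.
Already in the invoice (seller's account under FCA): inland to port, export clearance — exclude.
CIF value = FCA price + origin terminal + freight + insurance = 27641.18 + 727.15 + 2666.80 + 210.53 = 31245.66
Import duty = 31245.66 × 6% = 1874.74
Buyer bears: origin terminal 727.15 + freight 2666.80 + insurance 210.53 + destination terminal 132.49 + brokerage 505.19 + delivery 1243.60 + duty 1874.74 = 7360.50
Landed cost = invoice 27641.18 + 7360.50 = 35001.68

Total landed cost: CHF 35001.68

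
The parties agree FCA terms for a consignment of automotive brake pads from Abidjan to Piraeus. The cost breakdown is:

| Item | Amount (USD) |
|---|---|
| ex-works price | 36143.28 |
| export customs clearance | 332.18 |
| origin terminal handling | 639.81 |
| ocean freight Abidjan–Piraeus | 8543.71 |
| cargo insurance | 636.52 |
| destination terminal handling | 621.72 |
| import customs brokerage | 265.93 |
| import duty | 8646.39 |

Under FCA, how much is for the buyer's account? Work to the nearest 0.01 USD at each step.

Buyer's account: USD 19354.08

FCA: the seller delivers export-cleared goods to the carrier; the buyer bears costs from that point.
Seller's account: goods 36143.28 + export clearance 332.18 = 36475.46
Buyer's account: origin terminal 639.81 + freight 8543.71 + insurance 636.52 + destination terminal 621.72 + brokerage 265.93 + duty 8646.39 = 19354.08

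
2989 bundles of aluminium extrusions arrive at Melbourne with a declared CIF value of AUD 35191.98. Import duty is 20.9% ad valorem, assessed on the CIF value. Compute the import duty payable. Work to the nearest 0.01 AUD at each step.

Import duty = 35191.98 × 20.9% = 7355.12

Import duty: AUD 7355.12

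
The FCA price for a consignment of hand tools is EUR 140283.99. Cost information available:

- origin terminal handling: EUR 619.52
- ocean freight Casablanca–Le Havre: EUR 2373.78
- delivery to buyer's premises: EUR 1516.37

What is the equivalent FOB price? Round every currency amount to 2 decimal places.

FOB price: EUR 140903.51

Not relevant to the conversion: delivery, freight — on the buyer under both terms; not part of either seller's price.
From FCA to FOB, the seller additionally bears: origin terminal.
FOB price = 140283.99 + 619.52 = 140903.51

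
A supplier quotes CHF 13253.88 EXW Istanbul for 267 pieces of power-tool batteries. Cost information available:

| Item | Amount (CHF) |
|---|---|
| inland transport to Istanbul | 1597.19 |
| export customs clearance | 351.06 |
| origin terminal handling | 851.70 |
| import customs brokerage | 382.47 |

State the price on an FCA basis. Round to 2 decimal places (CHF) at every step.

FCA price: CHF 15202.13

Not relevant to the conversion: brokerage, origin terminal — on the buyer under both terms; not part of either seller's price.
From EXW to FCA, the seller additionally bears: inland to port, export clearance.
FCA price = 13253.88 + 1597.19 + 351.06 = 15202.13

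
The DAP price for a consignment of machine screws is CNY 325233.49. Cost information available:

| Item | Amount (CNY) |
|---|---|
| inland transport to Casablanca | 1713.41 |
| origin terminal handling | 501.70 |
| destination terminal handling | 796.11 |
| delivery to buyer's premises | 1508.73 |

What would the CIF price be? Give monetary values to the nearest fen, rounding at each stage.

CIF price: CNY 322928.65

Not relevant to the conversion: origin terminal, inland to port — on the seller under both DAP and CIF; already in the DAP price and stays in the CIF price.
From DAP to CIF, the seller no longer bears: destination terminal, delivery.
CIF price = 325233.49 − 796.11 − 1508.73 = 322928.65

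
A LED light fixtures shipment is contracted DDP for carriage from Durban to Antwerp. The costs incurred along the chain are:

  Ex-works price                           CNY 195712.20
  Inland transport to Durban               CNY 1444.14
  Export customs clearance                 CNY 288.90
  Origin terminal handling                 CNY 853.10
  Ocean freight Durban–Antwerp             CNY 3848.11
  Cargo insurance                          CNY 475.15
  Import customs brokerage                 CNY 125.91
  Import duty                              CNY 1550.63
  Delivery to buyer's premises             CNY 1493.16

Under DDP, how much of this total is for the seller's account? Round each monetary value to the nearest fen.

Seller's account: CNY 205791.30

DDP: the seller bears all costs including import duty.
Seller's account: goods 195712.20 + inland to port 1444.14 + export clearance 288.90 + origin terminal 853.10 + freight 3848.11 + insurance 475.15 + brokerage 125.91 + duty 1550.63 + delivery 1493.16 = 205791.30
Buyer's account: 0.00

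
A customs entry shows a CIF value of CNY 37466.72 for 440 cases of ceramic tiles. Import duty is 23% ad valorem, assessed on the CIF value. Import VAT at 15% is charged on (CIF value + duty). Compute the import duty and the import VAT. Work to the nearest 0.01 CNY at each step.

Import duty = 37466.72 × 23% = 8617.35
VAT base = CIF + duty = 37466.72 + 8617.35 = 46084.07
Import VAT = 46084.07 × 15% = 6912.61

Import duty: CNY 8617.35; import VAT: CNY 6912.61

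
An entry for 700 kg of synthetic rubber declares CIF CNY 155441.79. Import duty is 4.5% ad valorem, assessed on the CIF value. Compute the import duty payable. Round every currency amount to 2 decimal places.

Import duty = 155441.79 × 4.5% = 6994.88

Import duty: CNY 6994.88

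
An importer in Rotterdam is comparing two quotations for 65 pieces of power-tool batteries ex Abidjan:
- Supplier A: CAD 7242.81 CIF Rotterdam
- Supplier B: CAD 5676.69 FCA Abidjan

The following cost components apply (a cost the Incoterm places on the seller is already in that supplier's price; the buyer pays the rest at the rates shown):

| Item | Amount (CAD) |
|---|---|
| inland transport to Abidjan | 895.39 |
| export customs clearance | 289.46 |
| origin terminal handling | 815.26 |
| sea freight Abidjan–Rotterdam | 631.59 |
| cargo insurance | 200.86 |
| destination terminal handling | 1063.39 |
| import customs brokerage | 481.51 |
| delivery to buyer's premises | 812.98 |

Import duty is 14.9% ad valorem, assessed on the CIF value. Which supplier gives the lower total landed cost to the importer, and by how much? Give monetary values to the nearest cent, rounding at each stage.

Supplier A (CIF):
The CIF price already equals the CIF value: 7242.81
Import duty = 7242.81 × 14.9% = 1079.18
Buyer bears (A): 1063.39 + 481.51 + 812.98 = 2357.88
Landed cost (A) = invoice 7242.81 + 2357.88 + duty 1079.18 = 10679.87
Supplier B (FCA):
CIF value = FCA price + origin terminal + freight + insurance = 5676.69 + 815.26 + 631.59 + 200.86 = 7324.40
Import duty = 7324.40 × 14.9% = 1091.34
Buyer bears (B): 815.26 + 631.59 + 200.86 + 1063.39 + 481.51 + 812.98 = 4005.59
Landed cost (B) = invoice 5676.69 + 4005.59 + duty 1091.34 = 10773.62
Difference = |10679.87 − 10773.62| = 93.75

Supplier A is cheaper by CAD 93.75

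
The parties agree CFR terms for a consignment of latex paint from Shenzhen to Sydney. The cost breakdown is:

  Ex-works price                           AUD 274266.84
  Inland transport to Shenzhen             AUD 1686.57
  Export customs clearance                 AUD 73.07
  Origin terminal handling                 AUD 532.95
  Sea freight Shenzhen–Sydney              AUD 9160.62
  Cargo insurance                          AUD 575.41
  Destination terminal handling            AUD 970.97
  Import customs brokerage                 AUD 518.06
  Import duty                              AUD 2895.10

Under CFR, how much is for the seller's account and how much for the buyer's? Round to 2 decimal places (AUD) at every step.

CFR: the seller pays costs through ocean freight to the destination port, but not insurance.
Seller's account: goods 274266.84 + inland to port 1686.57 + export clearance 73.07 + origin terminal 532.95 + freight 9160.62 = 285720.05
Buyer's account: insurance 575.41 + destination terminal 970.97 + brokerage 518.06 + duty 2895.10 = 4959.54

Seller: AUD 285720.05; buyer: AUD 4959.54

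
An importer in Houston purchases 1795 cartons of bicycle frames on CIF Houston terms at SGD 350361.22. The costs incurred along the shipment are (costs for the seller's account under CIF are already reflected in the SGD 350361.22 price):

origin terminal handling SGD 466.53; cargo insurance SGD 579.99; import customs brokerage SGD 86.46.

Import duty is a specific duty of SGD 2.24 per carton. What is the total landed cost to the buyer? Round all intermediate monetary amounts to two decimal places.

CIF: the seller pays costs through ocean freight and marine insurance to the destination port.
Already in the invoice (seller's account under CIF): origin terminal, insurance — exclude.
The CIF price already equals the CIF value: 350361.22
Import duty = 1795 × 2.24 = 4020.80
Buyer bears: brokerage 86.46 + duty 4020.80 = 4107.26
Landed cost = invoice 350361.22 + 4107.26 = 354468.48

Total landed cost: SGD 354468.48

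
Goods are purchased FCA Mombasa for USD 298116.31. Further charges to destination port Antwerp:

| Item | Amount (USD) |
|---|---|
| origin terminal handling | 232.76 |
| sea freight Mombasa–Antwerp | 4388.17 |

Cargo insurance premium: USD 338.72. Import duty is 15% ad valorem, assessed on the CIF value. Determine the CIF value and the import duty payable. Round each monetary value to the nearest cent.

CIF = FCA price + pre-shipment costs + freight + insurance
CIF = 298116.31 + 232.76 + 4388.17 + 338.72 = 303075.96
Import duty = 303075.96 × 15% = 45461.39

CIF value: USD 303075.96; import duty: USD 45461.39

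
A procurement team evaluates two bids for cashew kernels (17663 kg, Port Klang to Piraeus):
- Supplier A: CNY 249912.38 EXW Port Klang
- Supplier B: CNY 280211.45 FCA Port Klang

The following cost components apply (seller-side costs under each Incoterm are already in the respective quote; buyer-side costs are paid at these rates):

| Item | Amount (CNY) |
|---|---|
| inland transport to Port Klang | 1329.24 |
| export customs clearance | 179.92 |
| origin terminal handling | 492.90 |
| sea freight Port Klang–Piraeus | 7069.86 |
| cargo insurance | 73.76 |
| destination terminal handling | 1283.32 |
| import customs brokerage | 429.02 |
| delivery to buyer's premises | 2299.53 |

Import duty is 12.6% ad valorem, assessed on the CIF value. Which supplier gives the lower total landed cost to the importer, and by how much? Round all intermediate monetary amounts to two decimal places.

Supplier A is cheaper by CNY 32417.43

Supplier A (EXW):
CIF value = EXW price + inland to port + export clearance + origin terminal + freight + insurance = 249912.38 + 1329.24 + 179.92 + 492.90 + 7069.86 + 73.76 = 259058.06
Import duty = 259058.06 × 12.6% = 32641.32
Buyer bears (A): 1329.24 + 179.92 + 492.90 + 7069.86 + 73.76 + 1283.32 + 429.02 + 2299.53 = 13157.55
Landed cost (A) = invoice 249912.38 + 13157.55 + duty 32641.32 = 295711.25
Supplier B (FCA):
CIF value = FCA price + origin terminal + freight + insurance = 280211.45 + 492.90 + 7069.86 + 73.76 = 287847.97
Import duty = 287847.97 × 12.6% = 36268.84
Buyer bears (B): 492.90 + 7069.86 + 73.76 + 1283.32 + 429.02 + 2299.53 = 11648.39
Landed cost (B) = invoice 280211.45 + 11648.39 + duty 36268.84 = 328128.68
Difference = |295711.25 − 328128.68| = 32417.43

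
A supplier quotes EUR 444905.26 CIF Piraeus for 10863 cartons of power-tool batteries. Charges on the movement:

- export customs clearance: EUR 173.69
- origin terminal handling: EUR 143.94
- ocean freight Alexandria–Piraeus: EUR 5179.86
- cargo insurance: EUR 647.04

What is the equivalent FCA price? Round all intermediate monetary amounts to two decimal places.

FCA price: EUR 438934.42

Not relevant to the conversion: export clearance — on the seller under both CIF and FCA; already in the CIF price and stays in the FCA price.
From CIF to FCA, the seller no longer bears: origin terminal, freight, insurance.
FCA price = 444905.26 − 143.94 − 5179.86 − 647.04 = 438934.42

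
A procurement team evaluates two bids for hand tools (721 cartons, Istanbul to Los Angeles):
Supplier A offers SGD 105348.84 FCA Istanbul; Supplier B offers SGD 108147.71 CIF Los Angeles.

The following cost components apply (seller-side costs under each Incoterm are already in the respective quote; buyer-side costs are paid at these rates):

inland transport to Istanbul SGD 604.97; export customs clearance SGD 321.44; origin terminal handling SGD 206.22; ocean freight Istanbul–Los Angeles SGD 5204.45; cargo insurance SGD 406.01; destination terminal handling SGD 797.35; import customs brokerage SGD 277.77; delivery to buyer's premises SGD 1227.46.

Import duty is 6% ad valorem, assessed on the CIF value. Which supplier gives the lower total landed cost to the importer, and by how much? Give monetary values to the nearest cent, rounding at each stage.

Supplier B is cheaper by SGD 3198.88

Supplier A (FCA):
CIF value = FCA price + origin terminal + freight + insurance = 105348.84 + 206.22 + 5204.45 + 406.01 = 111165.52
Import duty = 111165.52 × 6% = 6669.93
Buyer bears (A): 206.22 + 5204.45 + 406.01 + 797.35 + 277.77 + 1227.46 = 8119.26
Landed cost (A) = invoice 105348.84 + 8119.26 + duty 6669.93 = 120138.03
Supplier B (CIF):
The CIF price already equals the CIF value: 108147.71
Import duty = 108147.71 × 6% = 6488.86
Buyer bears (B): 797.35 + 277.77 + 1227.46 = 2302.58
Landed cost (B) = invoice 108147.71 + 2302.58 + duty 6488.86 = 116939.15
Difference = |120138.03 − 116939.15| = 3198.88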